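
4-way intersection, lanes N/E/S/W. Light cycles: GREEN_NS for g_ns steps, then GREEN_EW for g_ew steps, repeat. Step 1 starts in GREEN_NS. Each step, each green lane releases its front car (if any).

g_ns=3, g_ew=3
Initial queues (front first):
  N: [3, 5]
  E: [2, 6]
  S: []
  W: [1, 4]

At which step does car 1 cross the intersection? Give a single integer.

Step 1 [NS]: N:car3-GO,E:wait,S:empty,W:wait | queues: N=1 E=2 S=0 W=2
Step 2 [NS]: N:car5-GO,E:wait,S:empty,W:wait | queues: N=0 E=2 S=0 W=2
Step 3 [NS]: N:empty,E:wait,S:empty,W:wait | queues: N=0 E=2 S=0 W=2
Step 4 [EW]: N:wait,E:car2-GO,S:wait,W:car1-GO | queues: N=0 E=1 S=0 W=1
Step 5 [EW]: N:wait,E:car6-GO,S:wait,W:car4-GO | queues: N=0 E=0 S=0 W=0
Car 1 crosses at step 4

4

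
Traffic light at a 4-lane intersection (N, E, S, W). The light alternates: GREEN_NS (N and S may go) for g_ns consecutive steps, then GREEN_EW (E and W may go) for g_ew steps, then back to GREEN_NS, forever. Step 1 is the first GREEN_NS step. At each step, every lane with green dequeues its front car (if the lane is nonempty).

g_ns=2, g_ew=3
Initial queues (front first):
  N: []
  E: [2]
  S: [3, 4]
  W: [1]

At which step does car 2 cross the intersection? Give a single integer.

Step 1 [NS]: N:empty,E:wait,S:car3-GO,W:wait | queues: N=0 E=1 S=1 W=1
Step 2 [NS]: N:empty,E:wait,S:car4-GO,W:wait | queues: N=0 E=1 S=0 W=1
Step 3 [EW]: N:wait,E:car2-GO,S:wait,W:car1-GO | queues: N=0 E=0 S=0 W=0
Car 2 crosses at step 3

3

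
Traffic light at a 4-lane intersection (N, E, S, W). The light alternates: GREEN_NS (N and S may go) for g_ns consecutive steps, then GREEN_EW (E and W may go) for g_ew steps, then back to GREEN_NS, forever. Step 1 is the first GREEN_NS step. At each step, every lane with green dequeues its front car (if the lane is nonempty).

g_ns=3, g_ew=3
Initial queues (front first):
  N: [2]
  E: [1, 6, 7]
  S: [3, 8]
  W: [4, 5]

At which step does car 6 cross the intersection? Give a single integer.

Step 1 [NS]: N:car2-GO,E:wait,S:car3-GO,W:wait | queues: N=0 E=3 S=1 W=2
Step 2 [NS]: N:empty,E:wait,S:car8-GO,W:wait | queues: N=0 E=3 S=0 W=2
Step 3 [NS]: N:empty,E:wait,S:empty,W:wait | queues: N=0 E=3 S=0 W=2
Step 4 [EW]: N:wait,E:car1-GO,S:wait,W:car4-GO | queues: N=0 E=2 S=0 W=1
Step 5 [EW]: N:wait,E:car6-GO,S:wait,W:car5-GO | queues: N=0 E=1 S=0 W=0
Step 6 [EW]: N:wait,E:car7-GO,S:wait,W:empty | queues: N=0 E=0 S=0 W=0
Car 6 crosses at step 5

5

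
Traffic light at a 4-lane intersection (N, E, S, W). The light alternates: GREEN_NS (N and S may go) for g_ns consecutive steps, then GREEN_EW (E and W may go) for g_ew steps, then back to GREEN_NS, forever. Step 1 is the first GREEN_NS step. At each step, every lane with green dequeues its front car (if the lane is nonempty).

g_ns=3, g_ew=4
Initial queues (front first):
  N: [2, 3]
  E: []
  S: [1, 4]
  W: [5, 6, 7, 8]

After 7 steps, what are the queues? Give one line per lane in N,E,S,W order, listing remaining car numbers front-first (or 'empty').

Step 1 [NS]: N:car2-GO,E:wait,S:car1-GO,W:wait | queues: N=1 E=0 S=1 W=4
Step 2 [NS]: N:car3-GO,E:wait,S:car4-GO,W:wait | queues: N=0 E=0 S=0 W=4
Step 3 [NS]: N:empty,E:wait,S:empty,W:wait | queues: N=0 E=0 S=0 W=4
Step 4 [EW]: N:wait,E:empty,S:wait,W:car5-GO | queues: N=0 E=0 S=0 W=3
Step 5 [EW]: N:wait,E:empty,S:wait,W:car6-GO | queues: N=0 E=0 S=0 W=2
Step 6 [EW]: N:wait,E:empty,S:wait,W:car7-GO | queues: N=0 E=0 S=0 W=1
Step 7 [EW]: N:wait,E:empty,S:wait,W:car8-GO | queues: N=0 E=0 S=0 W=0

N: empty
E: empty
S: empty
W: empty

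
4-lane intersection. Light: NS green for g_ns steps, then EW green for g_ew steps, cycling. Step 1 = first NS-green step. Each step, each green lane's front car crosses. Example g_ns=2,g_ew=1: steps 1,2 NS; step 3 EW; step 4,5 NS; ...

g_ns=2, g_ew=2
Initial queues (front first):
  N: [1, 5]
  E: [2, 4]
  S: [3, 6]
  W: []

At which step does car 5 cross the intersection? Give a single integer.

Step 1 [NS]: N:car1-GO,E:wait,S:car3-GO,W:wait | queues: N=1 E=2 S=1 W=0
Step 2 [NS]: N:car5-GO,E:wait,S:car6-GO,W:wait | queues: N=0 E=2 S=0 W=0
Step 3 [EW]: N:wait,E:car2-GO,S:wait,W:empty | queues: N=0 E=1 S=0 W=0
Step 4 [EW]: N:wait,E:car4-GO,S:wait,W:empty | queues: N=0 E=0 S=0 W=0
Car 5 crosses at step 2

2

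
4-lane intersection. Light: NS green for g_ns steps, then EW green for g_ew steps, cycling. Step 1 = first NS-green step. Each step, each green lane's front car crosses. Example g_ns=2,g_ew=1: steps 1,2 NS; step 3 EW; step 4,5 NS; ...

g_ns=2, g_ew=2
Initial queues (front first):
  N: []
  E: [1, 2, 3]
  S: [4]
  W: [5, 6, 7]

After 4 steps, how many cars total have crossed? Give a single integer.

Answer: 5

Derivation:
Step 1 [NS]: N:empty,E:wait,S:car4-GO,W:wait | queues: N=0 E=3 S=0 W=3
Step 2 [NS]: N:empty,E:wait,S:empty,W:wait | queues: N=0 E=3 S=0 W=3
Step 3 [EW]: N:wait,E:car1-GO,S:wait,W:car5-GO | queues: N=0 E=2 S=0 W=2
Step 4 [EW]: N:wait,E:car2-GO,S:wait,W:car6-GO | queues: N=0 E=1 S=0 W=1
Cars crossed by step 4: 5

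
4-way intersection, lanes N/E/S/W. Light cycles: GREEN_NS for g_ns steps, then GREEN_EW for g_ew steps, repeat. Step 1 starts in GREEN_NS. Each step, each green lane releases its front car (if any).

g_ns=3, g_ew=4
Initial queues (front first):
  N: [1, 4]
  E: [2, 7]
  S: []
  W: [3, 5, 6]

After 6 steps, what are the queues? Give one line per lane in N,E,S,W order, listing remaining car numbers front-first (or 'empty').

Step 1 [NS]: N:car1-GO,E:wait,S:empty,W:wait | queues: N=1 E=2 S=0 W=3
Step 2 [NS]: N:car4-GO,E:wait,S:empty,W:wait | queues: N=0 E=2 S=0 W=3
Step 3 [NS]: N:empty,E:wait,S:empty,W:wait | queues: N=0 E=2 S=0 W=3
Step 4 [EW]: N:wait,E:car2-GO,S:wait,W:car3-GO | queues: N=0 E=1 S=0 W=2
Step 5 [EW]: N:wait,E:car7-GO,S:wait,W:car5-GO | queues: N=0 E=0 S=0 W=1
Step 6 [EW]: N:wait,E:empty,S:wait,W:car6-GO | queues: N=0 E=0 S=0 W=0

N: empty
E: empty
S: empty
W: empty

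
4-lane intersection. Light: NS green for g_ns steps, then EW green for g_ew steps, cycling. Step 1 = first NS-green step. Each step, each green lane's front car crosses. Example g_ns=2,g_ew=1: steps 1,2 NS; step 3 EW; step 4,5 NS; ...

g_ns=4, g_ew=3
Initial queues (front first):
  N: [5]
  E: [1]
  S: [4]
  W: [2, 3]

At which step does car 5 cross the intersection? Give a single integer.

Step 1 [NS]: N:car5-GO,E:wait,S:car4-GO,W:wait | queues: N=0 E=1 S=0 W=2
Step 2 [NS]: N:empty,E:wait,S:empty,W:wait | queues: N=0 E=1 S=0 W=2
Step 3 [NS]: N:empty,E:wait,S:empty,W:wait | queues: N=0 E=1 S=0 W=2
Step 4 [NS]: N:empty,E:wait,S:empty,W:wait | queues: N=0 E=1 S=0 W=2
Step 5 [EW]: N:wait,E:car1-GO,S:wait,W:car2-GO | queues: N=0 E=0 S=0 W=1
Step 6 [EW]: N:wait,E:empty,S:wait,W:car3-GO | queues: N=0 E=0 S=0 W=0
Car 5 crosses at step 1

1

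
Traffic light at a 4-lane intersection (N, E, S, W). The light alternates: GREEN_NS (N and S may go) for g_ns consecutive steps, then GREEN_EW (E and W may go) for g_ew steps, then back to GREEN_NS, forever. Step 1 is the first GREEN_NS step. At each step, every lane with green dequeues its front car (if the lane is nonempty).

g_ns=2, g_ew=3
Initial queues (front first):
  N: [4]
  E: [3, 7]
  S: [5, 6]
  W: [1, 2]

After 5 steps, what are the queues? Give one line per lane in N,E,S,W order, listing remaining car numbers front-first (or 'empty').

Step 1 [NS]: N:car4-GO,E:wait,S:car5-GO,W:wait | queues: N=0 E=2 S=1 W=2
Step 2 [NS]: N:empty,E:wait,S:car6-GO,W:wait | queues: N=0 E=2 S=0 W=2
Step 3 [EW]: N:wait,E:car3-GO,S:wait,W:car1-GO | queues: N=0 E=1 S=0 W=1
Step 4 [EW]: N:wait,E:car7-GO,S:wait,W:car2-GO | queues: N=0 E=0 S=0 W=0

N: empty
E: empty
S: empty
W: empty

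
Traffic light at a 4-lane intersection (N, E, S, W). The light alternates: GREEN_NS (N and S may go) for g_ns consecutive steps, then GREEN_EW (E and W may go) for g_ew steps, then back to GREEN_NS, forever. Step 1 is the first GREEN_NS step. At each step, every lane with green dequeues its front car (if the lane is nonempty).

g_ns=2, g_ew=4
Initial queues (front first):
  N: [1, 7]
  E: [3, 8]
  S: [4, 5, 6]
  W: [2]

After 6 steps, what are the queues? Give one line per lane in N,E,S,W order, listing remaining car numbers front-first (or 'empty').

Step 1 [NS]: N:car1-GO,E:wait,S:car4-GO,W:wait | queues: N=1 E=2 S=2 W=1
Step 2 [NS]: N:car7-GO,E:wait,S:car5-GO,W:wait | queues: N=0 E=2 S=1 W=1
Step 3 [EW]: N:wait,E:car3-GO,S:wait,W:car2-GO | queues: N=0 E=1 S=1 W=0
Step 4 [EW]: N:wait,E:car8-GO,S:wait,W:empty | queues: N=0 E=0 S=1 W=0
Step 5 [EW]: N:wait,E:empty,S:wait,W:empty | queues: N=0 E=0 S=1 W=0
Step 6 [EW]: N:wait,E:empty,S:wait,W:empty | queues: N=0 E=0 S=1 W=0

N: empty
E: empty
S: 6
W: empty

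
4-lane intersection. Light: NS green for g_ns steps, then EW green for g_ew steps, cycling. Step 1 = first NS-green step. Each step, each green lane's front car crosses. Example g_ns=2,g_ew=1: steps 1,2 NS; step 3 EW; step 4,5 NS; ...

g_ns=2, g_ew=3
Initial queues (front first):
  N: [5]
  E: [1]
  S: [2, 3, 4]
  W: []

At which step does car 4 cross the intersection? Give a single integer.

Step 1 [NS]: N:car5-GO,E:wait,S:car2-GO,W:wait | queues: N=0 E=1 S=2 W=0
Step 2 [NS]: N:empty,E:wait,S:car3-GO,W:wait | queues: N=0 E=1 S=1 W=0
Step 3 [EW]: N:wait,E:car1-GO,S:wait,W:empty | queues: N=0 E=0 S=1 W=0
Step 4 [EW]: N:wait,E:empty,S:wait,W:empty | queues: N=0 E=0 S=1 W=0
Step 5 [EW]: N:wait,E:empty,S:wait,W:empty | queues: N=0 E=0 S=1 W=0
Step 6 [NS]: N:empty,E:wait,S:car4-GO,W:wait | queues: N=0 E=0 S=0 W=0
Car 4 crosses at step 6

6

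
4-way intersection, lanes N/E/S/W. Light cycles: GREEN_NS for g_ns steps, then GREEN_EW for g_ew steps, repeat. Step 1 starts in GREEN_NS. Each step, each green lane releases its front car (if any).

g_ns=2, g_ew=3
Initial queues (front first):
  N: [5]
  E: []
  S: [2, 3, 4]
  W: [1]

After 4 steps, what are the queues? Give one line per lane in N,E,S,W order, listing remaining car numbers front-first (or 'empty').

Step 1 [NS]: N:car5-GO,E:wait,S:car2-GO,W:wait | queues: N=0 E=0 S=2 W=1
Step 2 [NS]: N:empty,E:wait,S:car3-GO,W:wait | queues: N=0 E=0 S=1 W=1
Step 3 [EW]: N:wait,E:empty,S:wait,W:car1-GO | queues: N=0 E=0 S=1 W=0
Step 4 [EW]: N:wait,E:empty,S:wait,W:empty | queues: N=0 E=0 S=1 W=0

N: empty
E: empty
S: 4
W: empty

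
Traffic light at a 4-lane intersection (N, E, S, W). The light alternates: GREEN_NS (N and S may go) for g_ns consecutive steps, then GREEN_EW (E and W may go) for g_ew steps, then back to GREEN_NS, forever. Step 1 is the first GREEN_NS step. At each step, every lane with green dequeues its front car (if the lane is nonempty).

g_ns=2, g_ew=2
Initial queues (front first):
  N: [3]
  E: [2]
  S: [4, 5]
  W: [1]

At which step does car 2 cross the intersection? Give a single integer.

Step 1 [NS]: N:car3-GO,E:wait,S:car4-GO,W:wait | queues: N=0 E=1 S=1 W=1
Step 2 [NS]: N:empty,E:wait,S:car5-GO,W:wait | queues: N=0 E=1 S=0 W=1
Step 3 [EW]: N:wait,E:car2-GO,S:wait,W:car1-GO | queues: N=0 E=0 S=0 W=0
Car 2 crosses at step 3

3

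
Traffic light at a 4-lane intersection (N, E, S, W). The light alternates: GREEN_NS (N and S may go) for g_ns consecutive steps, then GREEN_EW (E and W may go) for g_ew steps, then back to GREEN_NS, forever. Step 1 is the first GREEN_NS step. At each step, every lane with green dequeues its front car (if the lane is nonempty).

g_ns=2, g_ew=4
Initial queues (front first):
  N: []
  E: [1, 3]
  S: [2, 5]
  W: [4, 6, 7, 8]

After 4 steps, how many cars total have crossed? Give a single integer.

Step 1 [NS]: N:empty,E:wait,S:car2-GO,W:wait | queues: N=0 E=2 S=1 W=4
Step 2 [NS]: N:empty,E:wait,S:car5-GO,W:wait | queues: N=0 E=2 S=0 W=4
Step 3 [EW]: N:wait,E:car1-GO,S:wait,W:car4-GO | queues: N=0 E=1 S=0 W=3
Step 4 [EW]: N:wait,E:car3-GO,S:wait,W:car6-GO | queues: N=0 E=0 S=0 W=2
Cars crossed by step 4: 6

Answer: 6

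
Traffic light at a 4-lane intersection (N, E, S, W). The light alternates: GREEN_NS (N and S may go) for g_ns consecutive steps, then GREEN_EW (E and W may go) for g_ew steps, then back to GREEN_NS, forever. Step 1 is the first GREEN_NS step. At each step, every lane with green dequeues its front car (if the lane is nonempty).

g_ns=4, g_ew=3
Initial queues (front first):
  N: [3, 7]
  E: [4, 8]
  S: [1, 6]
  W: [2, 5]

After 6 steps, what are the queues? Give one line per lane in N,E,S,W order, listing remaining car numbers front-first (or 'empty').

Step 1 [NS]: N:car3-GO,E:wait,S:car1-GO,W:wait | queues: N=1 E=2 S=1 W=2
Step 2 [NS]: N:car7-GO,E:wait,S:car6-GO,W:wait | queues: N=0 E=2 S=0 W=2
Step 3 [NS]: N:empty,E:wait,S:empty,W:wait | queues: N=0 E=2 S=0 W=2
Step 4 [NS]: N:empty,E:wait,S:empty,W:wait | queues: N=0 E=2 S=0 W=2
Step 5 [EW]: N:wait,E:car4-GO,S:wait,W:car2-GO | queues: N=0 E=1 S=0 W=1
Step 6 [EW]: N:wait,E:car8-GO,S:wait,W:car5-GO | queues: N=0 E=0 S=0 W=0

N: empty
E: empty
S: empty
W: empty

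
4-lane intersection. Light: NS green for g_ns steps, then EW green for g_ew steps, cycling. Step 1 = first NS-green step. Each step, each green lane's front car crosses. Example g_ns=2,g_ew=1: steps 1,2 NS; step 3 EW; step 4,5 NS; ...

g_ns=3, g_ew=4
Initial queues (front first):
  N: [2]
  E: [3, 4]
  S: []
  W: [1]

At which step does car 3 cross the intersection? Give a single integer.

Step 1 [NS]: N:car2-GO,E:wait,S:empty,W:wait | queues: N=0 E=2 S=0 W=1
Step 2 [NS]: N:empty,E:wait,S:empty,W:wait | queues: N=0 E=2 S=0 W=1
Step 3 [NS]: N:empty,E:wait,S:empty,W:wait | queues: N=0 E=2 S=0 W=1
Step 4 [EW]: N:wait,E:car3-GO,S:wait,W:car1-GO | queues: N=0 E=1 S=0 W=0
Step 5 [EW]: N:wait,E:car4-GO,S:wait,W:empty | queues: N=0 E=0 S=0 W=0
Car 3 crosses at step 4

4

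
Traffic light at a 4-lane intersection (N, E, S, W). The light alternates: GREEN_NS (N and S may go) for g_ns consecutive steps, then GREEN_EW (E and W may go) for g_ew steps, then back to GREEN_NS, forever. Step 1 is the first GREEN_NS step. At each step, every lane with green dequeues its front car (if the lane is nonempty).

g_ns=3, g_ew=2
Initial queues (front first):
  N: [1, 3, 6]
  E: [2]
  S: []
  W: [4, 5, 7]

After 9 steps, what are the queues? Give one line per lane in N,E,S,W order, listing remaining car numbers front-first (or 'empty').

Step 1 [NS]: N:car1-GO,E:wait,S:empty,W:wait | queues: N=2 E=1 S=0 W=3
Step 2 [NS]: N:car3-GO,E:wait,S:empty,W:wait | queues: N=1 E=1 S=0 W=3
Step 3 [NS]: N:car6-GO,E:wait,S:empty,W:wait | queues: N=0 E=1 S=0 W=3
Step 4 [EW]: N:wait,E:car2-GO,S:wait,W:car4-GO | queues: N=0 E=0 S=0 W=2
Step 5 [EW]: N:wait,E:empty,S:wait,W:car5-GO | queues: N=0 E=0 S=0 W=1
Step 6 [NS]: N:empty,E:wait,S:empty,W:wait | queues: N=0 E=0 S=0 W=1
Step 7 [NS]: N:empty,E:wait,S:empty,W:wait | queues: N=0 E=0 S=0 W=1
Step 8 [NS]: N:empty,E:wait,S:empty,W:wait | queues: N=0 E=0 S=0 W=1
Step 9 [EW]: N:wait,E:empty,S:wait,W:car7-GO | queues: N=0 E=0 S=0 W=0

N: empty
E: empty
S: empty
W: empty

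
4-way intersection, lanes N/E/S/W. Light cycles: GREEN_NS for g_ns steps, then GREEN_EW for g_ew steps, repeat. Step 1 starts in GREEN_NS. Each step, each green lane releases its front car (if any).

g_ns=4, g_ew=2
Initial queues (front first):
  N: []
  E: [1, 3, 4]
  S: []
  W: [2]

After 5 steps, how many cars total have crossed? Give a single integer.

Answer: 2

Derivation:
Step 1 [NS]: N:empty,E:wait,S:empty,W:wait | queues: N=0 E=3 S=0 W=1
Step 2 [NS]: N:empty,E:wait,S:empty,W:wait | queues: N=0 E=3 S=0 W=1
Step 3 [NS]: N:empty,E:wait,S:empty,W:wait | queues: N=0 E=3 S=0 W=1
Step 4 [NS]: N:empty,E:wait,S:empty,W:wait | queues: N=0 E=3 S=0 W=1
Step 5 [EW]: N:wait,E:car1-GO,S:wait,W:car2-GO | queues: N=0 E=2 S=0 W=0
Cars crossed by step 5: 2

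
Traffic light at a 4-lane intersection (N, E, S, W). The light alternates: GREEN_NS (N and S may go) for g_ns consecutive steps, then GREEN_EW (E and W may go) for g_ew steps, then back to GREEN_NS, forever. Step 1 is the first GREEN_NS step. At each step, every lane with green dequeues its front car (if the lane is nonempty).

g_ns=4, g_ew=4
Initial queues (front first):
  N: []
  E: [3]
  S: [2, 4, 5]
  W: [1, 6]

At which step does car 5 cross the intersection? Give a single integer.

Step 1 [NS]: N:empty,E:wait,S:car2-GO,W:wait | queues: N=0 E=1 S=2 W=2
Step 2 [NS]: N:empty,E:wait,S:car4-GO,W:wait | queues: N=0 E=1 S=1 W=2
Step 3 [NS]: N:empty,E:wait,S:car5-GO,W:wait | queues: N=0 E=1 S=0 W=2
Step 4 [NS]: N:empty,E:wait,S:empty,W:wait | queues: N=0 E=1 S=0 W=2
Step 5 [EW]: N:wait,E:car3-GO,S:wait,W:car1-GO | queues: N=0 E=0 S=0 W=1
Step 6 [EW]: N:wait,E:empty,S:wait,W:car6-GO | queues: N=0 E=0 S=0 W=0
Car 5 crosses at step 3

3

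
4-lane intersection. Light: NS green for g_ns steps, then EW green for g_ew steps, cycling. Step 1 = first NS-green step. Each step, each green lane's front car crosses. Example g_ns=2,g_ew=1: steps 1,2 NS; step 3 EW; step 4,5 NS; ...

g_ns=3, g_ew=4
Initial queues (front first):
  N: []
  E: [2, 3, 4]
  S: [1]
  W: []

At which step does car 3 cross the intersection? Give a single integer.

Step 1 [NS]: N:empty,E:wait,S:car1-GO,W:wait | queues: N=0 E=3 S=0 W=0
Step 2 [NS]: N:empty,E:wait,S:empty,W:wait | queues: N=0 E=3 S=0 W=0
Step 3 [NS]: N:empty,E:wait,S:empty,W:wait | queues: N=0 E=3 S=0 W=0
Step 4 [EW]: N:wait,E:car2-GO,S:wait,W:empty | queues: N=0 E=2 S=0 W=0
Step 5 [EW]: N:wait,E:car3-GO,S:wait,W:empty | queues: N=0 E=1 S=0 W=0
Step 6 [EW]: N:wait,E:car4-GO,S:wait,W:empty | queues: N=0 E=0 S=0 W=0
Car 3 crosses at step 5

5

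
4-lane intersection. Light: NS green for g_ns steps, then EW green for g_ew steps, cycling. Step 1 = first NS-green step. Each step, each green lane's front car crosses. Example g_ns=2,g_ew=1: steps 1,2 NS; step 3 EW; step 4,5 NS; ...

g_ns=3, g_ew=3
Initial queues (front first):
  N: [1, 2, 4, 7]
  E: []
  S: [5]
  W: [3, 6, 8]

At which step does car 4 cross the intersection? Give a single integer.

Step 1 [NS]: N:car1-GO,E:wait,S:car5-GO,W:wait | queues: N=3 E=0 S=0 W=3
Step 2 [NS]: N:car2-GO,E:wait,S:empty,W:wait | queues: N=2 E=0 S=0 W=3
Step 3 [NS]: N:car4-GO,E:wait,S:empty,W:wait | queues: N=1 E=0 S=0 W=3
Step 4 [EW]: N:wait,E:empty,S:wait,W:car3-GO | queues: N=1 E=0 S=0 W=2
Step 5 [EW]: N:wait,E:empty,S:wait,W:car6-GO | queues: N=1 E=0 S=0 W=1
Step 6 [EW]: N:wait,E:empty,S:wait,W:car8-GO | queues: N=1 E=0 S=0 W=0
Step 7 [NS]: N:car7-GO,E:wait,S:empty,W:wait | queues: N=0 E=0 S=0 W=0
Car 4 crosses at step 3

3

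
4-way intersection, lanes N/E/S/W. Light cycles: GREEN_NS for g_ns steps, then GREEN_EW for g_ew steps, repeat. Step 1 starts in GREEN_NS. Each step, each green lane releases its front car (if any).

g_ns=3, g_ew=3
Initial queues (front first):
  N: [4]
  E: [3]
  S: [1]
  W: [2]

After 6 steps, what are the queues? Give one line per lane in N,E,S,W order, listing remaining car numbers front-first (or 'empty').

Step 1 [NS]: N:car4-GO,E:wait,S:car1-GO,W:wait | queues: N=0 E=1 S=0 W=1
Step 2 [NS]: N:empty,E:wait,S:empty,W:wait | queues: N=0 E=1 S=0 W=1
Step 3 [NS]: N:empty,E:wait,S:empty,W:wait | queues: N=0 E=1 S=0 W=1
Step 4 [EW]: N:wait,E:car3-GO,S:wait,W:car2-GO | queues: N=0 E=0 S=0 W=0

N: empty
E: empty
S: empty
W: empty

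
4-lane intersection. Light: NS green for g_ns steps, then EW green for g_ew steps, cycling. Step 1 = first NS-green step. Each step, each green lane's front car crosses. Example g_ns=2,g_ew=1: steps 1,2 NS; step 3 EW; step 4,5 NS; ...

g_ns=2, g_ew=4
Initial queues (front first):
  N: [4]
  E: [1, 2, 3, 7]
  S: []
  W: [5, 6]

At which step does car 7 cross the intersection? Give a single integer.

Step 1 [NS]: N:car4-GO,E:wait,S:empty,W:wait | queues: N=0 E=4 S=0 W=2
Step 2 [NS]: N:empty,E:wait,S:empty,W:wait | queues: N=0 E=4 S=0 W=2
Step 3 [EW]: N:wait,E:car1-GO,S:wait,W:car5-GO | queues: N=0 E=3 S=0 W=1
Step 4 [EW]: N:wait,E:car2-GO,S:wait,W:car6-GO | queues: N=0 E=2 S=0 W=0
Step 5 [EW]: N:wait,E:car3-GO,S:wait,W:empty | queues: N=0 E=1 S=0 W=0
Step 6 [EW]: N:wait,E:car7-GO,S:wait,W:empty | queues: N=0 E=0 S=0 W=0
Car 7 crosses at step 6

6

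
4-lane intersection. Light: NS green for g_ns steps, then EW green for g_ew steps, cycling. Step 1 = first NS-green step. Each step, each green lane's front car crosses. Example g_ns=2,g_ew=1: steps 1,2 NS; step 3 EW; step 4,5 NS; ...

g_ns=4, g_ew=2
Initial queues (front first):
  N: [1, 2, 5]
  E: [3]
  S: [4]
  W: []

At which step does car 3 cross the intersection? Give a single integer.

Step 1 [NS]: N:car1-GO,E:wait,S:car4-GO,W:wait | queues: N=2 E=1 S=0 W=0
Step 2 [NS]: N:car2-GO,E:wait,S:empty,W:wait | queues: N=1 E=1 S=0 W=0
Step 3 [NS]: N:car5-GO,E:wait,S:empty,W:wait | queues: N=0 E=1 S=0 W=0
Step 4 [NS]: N:empty,E:wait,S:empty,W:wait | queues: N=0 E=1 S=0 W=0
Step 5 [EW]: N:wait,E:car3-GO,S:wait,W:empty | queues: N=0 E=0 S=0 W=0
Car 3 crosses at step 5

5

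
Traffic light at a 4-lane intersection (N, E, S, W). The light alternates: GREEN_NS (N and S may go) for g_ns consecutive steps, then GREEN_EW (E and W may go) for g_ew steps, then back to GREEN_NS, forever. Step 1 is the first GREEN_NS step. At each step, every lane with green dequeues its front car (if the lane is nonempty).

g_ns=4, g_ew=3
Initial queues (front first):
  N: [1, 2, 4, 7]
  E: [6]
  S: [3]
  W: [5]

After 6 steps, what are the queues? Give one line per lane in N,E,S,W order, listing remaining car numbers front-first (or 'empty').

Step 1 [NS]: N:car1-GO,E:wait,S:car3-GO,W:wait | queues: N=3 E=1 S=0 W=1
Step 2 [NS]: N:car2-GO,E:wait,S:empty,W:wait | queues: N=2 E=1 S=0 W=1
Step 3 [NS]: N:car4-GO,E:wait,S:empty,W:wait | queues: N=1 E=1 S=0 W=1
Step 4 [NS]: N:car7-GO,E:wait,S:empty,W:wait | queues: N=0 E=1 S=0 W=1
Step 5 [EW]: N:wait,E:car6-GO,S:wait,W:car5-GO | queues: N=0 E=0 S=0 W=0

N: empty
E: empty
S: empty
W: empty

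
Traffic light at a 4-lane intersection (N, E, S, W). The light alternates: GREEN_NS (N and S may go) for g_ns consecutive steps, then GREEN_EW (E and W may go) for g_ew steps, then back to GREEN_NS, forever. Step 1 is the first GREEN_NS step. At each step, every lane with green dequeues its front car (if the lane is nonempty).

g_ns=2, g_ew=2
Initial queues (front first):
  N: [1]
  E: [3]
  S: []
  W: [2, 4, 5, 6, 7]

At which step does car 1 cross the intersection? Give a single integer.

Step 1 [NS]: N:car1-GO,E:wait,S:empty,W:wait | queues: N=0 E=1 S=0 W=5
Step 2 [NS]: N:empty,E:wait,S:empty,W:wait | queues: N=0 E=1 S=0 W=5
Step 3 [EW]: N:wait,E:car3-GO,S:wait,W:car2-GO | queues: N=0 E=0 S=0 W=4
Step 4 [EW]: N:wait,E:empty,S:wait,W:car4-GO | queues: N=0 E=0 S=0 W=3
Step 5 [NS]: N:empty,E:wait,S:empty,W:wait | queues: N=0 E=0 S=0 W=3
Step 6 [NS]: N:empty,E:wait,S:empty,W:wait | queues: N=0 E=0 S=0 W=3
Step 7 [EW]: N:wait,E:empty,S:wait,W:car5-GO | queues: N=0 E=0 S=0 W=2
Step 8 [EW]: N:wait,E:empty,S:wait,W:car6-GO | queues: N=0 E=0 S=0 W=1
Step 9 [NS]: N:empty,E:wait,S:empty,W:wait | queues: N=0 E=0 S=0 W=1
Step 10 [NS]: N:empty,E:wait,S:empty,W:wait | queues: N=0 E=0 S=0 W=1
Step 11 [EW]: N:wait,E:empty,S:wait,W:car7-GO | queues: N=0 E=0 S=0 W=0
Car 1 crosses at step 1

1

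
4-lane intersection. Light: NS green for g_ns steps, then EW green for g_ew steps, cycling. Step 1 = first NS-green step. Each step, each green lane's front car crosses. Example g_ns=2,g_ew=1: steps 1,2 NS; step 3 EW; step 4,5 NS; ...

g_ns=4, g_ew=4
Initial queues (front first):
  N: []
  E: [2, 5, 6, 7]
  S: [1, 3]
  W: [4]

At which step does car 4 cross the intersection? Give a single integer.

Step 1 [NS]: N:empty,E:wait,S:car1-GO,W:wait | queues: N=0 E=4 S=1 W=1
Step 2 [NS]: N:empty,E:wait,S:car3-GO,W:wait | queues: N=0 E=4 S=0 W=1
Step 3 [NS]: N:empty,E:wait,S:empty,W:wait | queues: N=0 E=4 S=0 W=1
Step 4 [NS]: N:empty,E:wait,S:empty,W:wait | queues: N=0 E=4 S=0 W=1
Step 5 [EW]: N:wait,E:car2-GO,S:wait,W:car4-GO | queues: N=0 E=3 S=0 W=0
Step 6 [EW]: N:wait,E:car5-GO,S:wait,W:empty | queues: N=0 E=2 S=0 W=0
Step 7 [EW]: N:wait,E:car6-GO,S:wait,W:empty | queues: N=0 E=1 S=0 W=0
Step 8 [EW]: N:wait,E:car7-GO,S:wait,W:empty | queues: N=0 E=0 S=0 W=0
Car 4 crosses at step 5

5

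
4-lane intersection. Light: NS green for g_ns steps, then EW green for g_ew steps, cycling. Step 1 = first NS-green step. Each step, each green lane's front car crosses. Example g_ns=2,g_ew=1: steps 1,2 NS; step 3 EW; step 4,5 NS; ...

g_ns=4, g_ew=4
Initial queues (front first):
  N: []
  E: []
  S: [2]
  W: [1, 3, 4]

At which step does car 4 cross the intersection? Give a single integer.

Step 1 [NS]: N:empty,E:wait,S:car2-GO,W:wait | queues: N=0 E=0 S=0 W=3
Step 2 [NS]: N:empty,E:wait,S:empty,W:wait | queues: N=0 E=0 S=0 W=3
Step 3 [NS]: N:empty,E:wait,S:empty,W:wait | queues: N=0 E=0 S=0 W=3
Step 4 [NS]: N:empty,E:wait,S:empty,W:wait | queues: N=0 E=0 S=0 W=3
Step 5 [EW]: N:wait,E:empty,S:wait,W:car1-GO | queues: N=0 E=0 S=0 W=2
Step 6 [EW]: N:wait,E:empty,S:wait,W:car3-GO | queues: N=0 E=0 S=0 W=1
Step 7 [EW]: N:wait,E:empty,S:wait,W:car4-GO | queues: N=0 E=0 S=0 W=0
Car 4 crosses at step 7

7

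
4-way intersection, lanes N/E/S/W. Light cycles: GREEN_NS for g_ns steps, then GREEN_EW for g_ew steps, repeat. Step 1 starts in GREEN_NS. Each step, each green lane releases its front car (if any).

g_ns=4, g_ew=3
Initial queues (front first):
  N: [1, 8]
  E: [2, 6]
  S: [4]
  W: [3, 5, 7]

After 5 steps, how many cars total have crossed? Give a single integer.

Step 1 [NS]: N:car1-GO,E:wait,S:car4-GO,W:wait | queues: N=1 E=2 S=0 W=3
Step 2 [NS]: N:car8-GO,E:wait,S:empty,W:wait | queues: N=0 E=2 S=0 W=3
Step 3 [NS]: N:empty,E:wait,S:empty,W:wait | queues: N=0 E=2 S=0 W=3
Step 4 [NS]: N:empty,E:wait,S:empty,W:wait | queues: N=0 E=2 S=0 W=3
Step 5 [EW]: N:wait,E:car2-GO,S:wait,W:car3-GO | queues: N=0 E=1 S=0 W=2
Cars crossed by step 5: 5

Answer: 5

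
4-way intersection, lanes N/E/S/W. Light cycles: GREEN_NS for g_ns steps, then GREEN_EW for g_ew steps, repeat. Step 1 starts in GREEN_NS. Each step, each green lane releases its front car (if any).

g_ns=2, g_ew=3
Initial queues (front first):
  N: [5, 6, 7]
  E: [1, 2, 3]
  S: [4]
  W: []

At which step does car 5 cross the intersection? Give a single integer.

Step 1 [NS]: N:car5-GO,E:wait,S:car4-GO,W:wait | queues: N=2 E=3 S=0 W=0
Step 2 [NS]: N:car6-GO,E:wait,S:empty,W:wait | queues: N=1 E=3 S=0 W=0
Step 3 [EW]: N:wait,E:car1-GO,S:wait,W:empty | queues: N=1 E=2 S=0 W=0
Step 4 [EW]: N:wait,E:car2-GO,S:wait,W:empty | queues: N=1 E=1 S=0 W=0
Step 5 [EW]: N:wait,E:car3-GO,S:wait,W:empty | queues: N=1 E=0 S=0 W=0
Step 6 [NS]: N:car7-GO,E:wait,S:empty,W:wait | queues: N=0 E=0 S=0 W=0
Car 5 crosses at step 1

1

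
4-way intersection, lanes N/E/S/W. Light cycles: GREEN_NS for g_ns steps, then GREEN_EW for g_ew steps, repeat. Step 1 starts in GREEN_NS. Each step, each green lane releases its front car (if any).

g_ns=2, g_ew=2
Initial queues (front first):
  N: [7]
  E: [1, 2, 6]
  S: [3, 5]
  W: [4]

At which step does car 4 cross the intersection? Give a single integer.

Step 1 [NS]: N:car7-GO,E:wait,S:car3-GO,W:wait | queues: N=0 E=3 S=1 W=1
Step 2 [NS]: N:empty,E:wait,S:car5-GO,W:wait | queues: N=0 E=3 S=0 W=1
Step 3 [EW]: N:wait,E:car1-GO,S:wait,W:car4-GO | queues: N=0 E=2 S=0 W=0
Step 4 [EW]: N:wait,E:car2-GO,S:wait,W:empty | queues: N=0 E=1 S=0 W=0
Step 5 [NS]: N:empty,E:wait,S:empty,W:wait | queues: N=0 E=1 S=0 W=0
Step 6 [NS]: N:empty,E:wait,S:empty,W:wait | queues: N=0 E=1 S=0 W=0
Step 7 [EW]: N:wait,E:car6-GO,S:wait,W:empty | queues: N=0 E=0 S=0 W=0
Car 4 crosses at step 3

3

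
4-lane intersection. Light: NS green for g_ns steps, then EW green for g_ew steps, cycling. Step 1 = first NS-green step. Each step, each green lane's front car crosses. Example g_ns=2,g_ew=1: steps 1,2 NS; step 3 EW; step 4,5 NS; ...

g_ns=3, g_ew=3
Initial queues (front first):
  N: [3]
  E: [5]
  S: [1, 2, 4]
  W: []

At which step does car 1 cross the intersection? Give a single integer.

Step 1 [NS]: N:car3-GO,E:wait,S:car1-GO,W:wait | queues: N=0 E=1 S=2 W=0
Step 2 [NS]: N:empty,E:wait,S:car2-GO,W:wait | queues: N=0 E=1 S=1 W=0
Step 3 [NS]: N:empty,E:wait,S:car4-GO,W:wait | queues: N=0 E=1 S=0 W=0
Step 4 [EW]: N:wait,E:car5-GO,S:wait,W:empty | queues: N=0 E=0 S=0 W=0
Car 1 crosses at step 1

1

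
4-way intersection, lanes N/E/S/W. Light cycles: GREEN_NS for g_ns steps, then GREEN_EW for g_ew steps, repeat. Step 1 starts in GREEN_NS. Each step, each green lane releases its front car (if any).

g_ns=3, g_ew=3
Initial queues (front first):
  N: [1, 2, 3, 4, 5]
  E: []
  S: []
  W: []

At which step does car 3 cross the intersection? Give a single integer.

Step 1 [NS]: N:car1-GO,E:wait,S:empty,W:wait | queues: N=4 E=0 S=0 W=0
Step 2 [NS]: N:car2-GO,E:wait,S:empty,W:wait | queues: N=3 E=0 S=0 W=0
Step 3 [NS]: N:car3-GO,E:wait,S:empty,W:wait | queues: N=2 E=0 S=0 W=0
Step 4 [EW]: N:wait,E:empty,S:wait,W:empty | queues: N=2 E=0 S=0 W=0
Step 5 [EW]: N:wait,E:empty,S:wait,W:empty | queues: N=2 E=0 S=0 W=0
Step 6 [EW]: N:wait,E:empty,S:wait,W:empty | queues: N=2 E=0 S=0 W=0
Step 7 [NS]: N:car4-GO,E:wait,S:empty,W:wait | queues: N=1 E=0 S=0 W=0
Step 8 [NS]: N:car5-GO,E:wait,S:empty,W:wait | queues: N=0 E=0 S=0 W=0
Car 3 crosses at step 3

3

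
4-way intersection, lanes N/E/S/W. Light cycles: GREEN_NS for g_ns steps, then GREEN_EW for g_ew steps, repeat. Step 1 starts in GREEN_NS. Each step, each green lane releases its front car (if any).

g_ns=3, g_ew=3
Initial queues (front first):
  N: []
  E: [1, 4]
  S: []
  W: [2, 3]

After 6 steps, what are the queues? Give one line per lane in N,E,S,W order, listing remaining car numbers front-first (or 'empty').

Step 1 [NS]: N:empty,E:wait,S:empty,W:wait | queues: N=0 E=2 S=0 W=2
Step 2 [NS]: N:empty,E:wait,S:empty,W:wait | queues: N=0 E=2 S=0 W=2
Step 3 [NS]: N:empty,E:wait,S:empty,W:wait | queues: N=0 E=2 S=0 W=2
Step 4 [EW]: N:wait,E:car1-GO,S:wait,W:car2-GO | queues: N=0 E=1 S=0 W=1
Step 5 [EW]: N:wait,E:car4-GO,S:wait,W:car3-GO | queues: N=0 E=0 S=0 W=0

N: empty
E: empty
S: empty
W: empty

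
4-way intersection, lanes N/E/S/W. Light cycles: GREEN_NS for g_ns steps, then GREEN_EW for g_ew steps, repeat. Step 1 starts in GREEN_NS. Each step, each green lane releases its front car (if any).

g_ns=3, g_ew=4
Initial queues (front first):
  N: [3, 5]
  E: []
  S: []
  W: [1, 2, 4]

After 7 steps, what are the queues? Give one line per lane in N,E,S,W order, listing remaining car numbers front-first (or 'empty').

Step 1 [NS]: N:car3-GO,E:wait,S:empty,W:wait | queues: N=1 E=0 S=0 W=3
Step 2 [NS]: N:car5-GO,E:wait,S:empty,W:wait | queues: N=0 E=0 S=0 W=3
Step 3 [NS]: N:empty,E:wait,S:empty,W:wait | queues: N=0 E=0 S=0 W=3
Step 4 [EW]: N:wait,E:empty,S:wait,W:car1-GO | queues: N=0 E=0 S=0 W=2
Step 5 [EW]: N:wait,E:empty,S:wait,W:car2-GO | queues: N=0 E=0 S=0 W=1
Step 6 [EW]: N:wait,E:empty,S:wait,W:car4-GO | queues: N=0 E=0 S=0 W=0

N: empty
E: empty
S: empty
W: empty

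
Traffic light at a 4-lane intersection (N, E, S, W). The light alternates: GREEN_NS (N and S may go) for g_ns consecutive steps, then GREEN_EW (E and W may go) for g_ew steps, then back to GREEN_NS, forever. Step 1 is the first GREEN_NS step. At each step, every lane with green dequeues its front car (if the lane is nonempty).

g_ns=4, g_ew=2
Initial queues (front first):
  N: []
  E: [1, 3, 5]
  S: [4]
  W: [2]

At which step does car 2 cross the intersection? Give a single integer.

Step 1 [NS]: N:empty,E:wait,S:car4-GO,W:wait | queues: N=0 E=3 S=0 W=1
Step 2 [NS]: N:empty,E:wait,S:empty,W:wait | queues: N=0 E=3 S=0 W=1
Step 3 [NS]: N:empty,E:wait,S:empty,W:wait | queues: N=0 E=3 S=0 W=1
Step 4 [NS]: N:empty,E:wait,S:empty,W:wait | queues: N=0 E=3 S=0 W=1
Step 5 [EW]: N:wait,E:car1-GO,S:wait,W:car2-GO | queues: N=0 E=2 S=0 W=0
Step 6 [EW]: N:wait,E:car3-GO,S:wait,W:empty | queues: N=0 E=1 S=0 W=0
Step 7 [NS]: N:empty,E:wait,S:empty,W:wait | queues: N=0 E=1 S=0 W=0
Step 8 [NS]: N:empty,E:wait,S:empty,W:wait | queues: N=0 E=1 S=0 W=0
Step 9 [NS]: N:empty,E:wait,S:empty,W:wait | queues: N=0 E=1 S=0 W=0
Step 10 [NS]: N:empty,E:wait,S:empty,W:wait | queues: N=0 E=1 S=0 W=0
Step 11 [EW]: N:wait,E:car5-GO,S:wait,W:empty | queues: N=0 E=0 S=0 W=0
Car 2 crosses at step 5

5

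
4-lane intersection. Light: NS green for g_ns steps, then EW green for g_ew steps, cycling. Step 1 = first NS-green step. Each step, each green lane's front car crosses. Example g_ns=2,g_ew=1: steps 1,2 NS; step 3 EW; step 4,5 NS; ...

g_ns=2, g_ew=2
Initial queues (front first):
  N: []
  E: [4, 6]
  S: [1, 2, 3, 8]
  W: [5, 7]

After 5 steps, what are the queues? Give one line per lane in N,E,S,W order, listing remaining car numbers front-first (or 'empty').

Step 1 [NS]: N:empty,E:wait,S:car1-GO,W:wait | queues: N=0 E=2 S=3 W=2
Step 2 [NS]: N:empty,E:wait,S:car2-GO,W:wait | queues: N=0 E=2 S=2 W=2
Step 3 [EW]: N:wait,E:car4-GO,S:wait,W:car5-GO | queues: N=0 E=1 S=2 W=1
Step 4 [EW]: N:wait,E:car6-GO,S:wait,W:car7-GO | queues: N=0 E=0 S=2 W=0
Step 5 [NS]: N:empty,E:wait,S:car3-GO,W:wait | queues: N=0 E=0 S=1 W=0

N: empty
E: empty
S: 8
W: empty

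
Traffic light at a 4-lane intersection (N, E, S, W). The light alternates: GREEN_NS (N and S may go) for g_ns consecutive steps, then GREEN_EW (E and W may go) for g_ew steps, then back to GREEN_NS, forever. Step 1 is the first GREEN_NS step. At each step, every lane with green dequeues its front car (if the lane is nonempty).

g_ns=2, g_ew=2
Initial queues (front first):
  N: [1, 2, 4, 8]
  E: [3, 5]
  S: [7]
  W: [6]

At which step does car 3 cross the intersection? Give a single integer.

Step 1 [NS]: N:car1-GO,E:wait,S:car7-GO,W:wait | queues: N=3 E=2 S=0 W=1
Step 2 [NS]: N:car2-GO,E:wait,S:empty,W:wait | queues: N=2 E=2 S=0 W=1
Step 3 [EW]: N:wait,E:car3-GO,S:wait,W:car6-GO | queues: N=2 E=1 S=0 W=0
Step 4 [EW]: N:wait,E:car5-GO,S:wait,W:empty | queues: N=2 E=0 S=0 W=0
Step 5 [NS]: N:car4-GO,E:wait,S:empty,W:wait | queues: N=1 E=0 S=0 W=0
Step 6 [NS]: N:car8-GO,E:wait,S:empty,W:wait | queues: N=0 E=0 S=0 W=0
Car 3 crosses at step 3

3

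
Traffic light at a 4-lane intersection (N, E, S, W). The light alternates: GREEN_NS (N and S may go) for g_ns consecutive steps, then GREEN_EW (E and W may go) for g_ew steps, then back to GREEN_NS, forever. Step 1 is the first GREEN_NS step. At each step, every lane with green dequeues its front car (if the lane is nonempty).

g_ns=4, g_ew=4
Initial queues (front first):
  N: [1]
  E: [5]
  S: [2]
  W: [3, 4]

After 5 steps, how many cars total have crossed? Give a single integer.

Step 1 [NS]: N:car1-GO,E:wait,S:car2-GO,W:wait | queues: N=0 E=1 S=0 W=2
Step 2 [NS]: N:empty,E:wait,S:empty,W:wait | queues: N=0 E=1 S=0 W=2
Step 3 [NS]: N:empty,E:wait,S:empty,W:wait | queues: N=0 E=1 S=0 W=2
Step 4 [NS]: N:empty,E:wait,S:empty,W:wait | queues: N=0 E=1 S=0 W=2
Step 5 [EW]: N:wait,E:car5-GO,S:wait,W:car3-GO | queues: N=0 E=0 S=0 W=1
Cars crossed by step 5: 4

Answer: 4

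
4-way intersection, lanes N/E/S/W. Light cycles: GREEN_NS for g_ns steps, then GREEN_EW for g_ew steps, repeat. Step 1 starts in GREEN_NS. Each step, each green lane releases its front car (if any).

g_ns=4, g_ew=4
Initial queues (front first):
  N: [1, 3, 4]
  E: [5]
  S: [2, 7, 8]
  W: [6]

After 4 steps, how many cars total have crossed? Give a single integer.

Step 1 [NS]: N:car1-GO,E:wait,S:car2-GO,W:wait | queues: N=2 E=1 S=2 W=1
Step 2 [NS]: N:car3-GO,E:wait,S:car7-GO,W:wait | queues: N=1 E=1 S=1 W=1
Step 3 [NS]: N:car4-GO,E:wait,S:car8-GO,W:wait | queues: N=0 E=1 S=0 W=1
Step 4 [NS]: N:empty,E:wait,S:empty,W:wait | queues: N=0 E=1 S=0 W=1
Cars crossed by step 4: 6

Answer: 6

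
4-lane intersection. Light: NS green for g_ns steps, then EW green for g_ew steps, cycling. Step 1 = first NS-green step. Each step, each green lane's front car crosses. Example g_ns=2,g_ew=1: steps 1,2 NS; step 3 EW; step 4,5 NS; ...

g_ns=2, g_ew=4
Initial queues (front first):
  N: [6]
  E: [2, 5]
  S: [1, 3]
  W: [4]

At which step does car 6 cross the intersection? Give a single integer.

Step 1 [NS]: N:car6-GO,E:wait,S:car1-GO,W:wait | queues: N=0 E=2 S=1 W=1
Step 2 [NS]: N:empty,E:wait,S:car3-GO,W:wait | queues: N=0 E=2 S=0 W=1
Step 3 [EW]: N:wait,E:car2-GO,S:wait,W:car4-GO | queues: N=0 E=1 S=0 W=0
Step 4 [EW]: N:wait,E:car5-GO,S:wait,W:empty | queues: N=0 E=0 S=0 W=0
Car 6 crosses at step 1

1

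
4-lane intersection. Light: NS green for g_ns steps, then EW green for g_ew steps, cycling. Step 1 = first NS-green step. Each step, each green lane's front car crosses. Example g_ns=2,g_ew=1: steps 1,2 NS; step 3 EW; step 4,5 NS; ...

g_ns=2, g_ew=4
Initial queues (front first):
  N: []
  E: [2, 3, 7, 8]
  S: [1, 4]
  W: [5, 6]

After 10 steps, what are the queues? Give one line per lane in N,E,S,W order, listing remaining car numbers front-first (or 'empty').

Step 1 [NS]: N:empty,E:wait,S:car1-GO,W:wait | queues: N=0 E=4 S=1 W=2
Step 2 [NS]: N:empty,E:wait,S:car4-GO,W:wait | queues: N=0 E=4 S=0 W=2
Step 3 [EW]: N:wait,E:car2-GO,S:wait,W:car5-GO | queues: N=0 E=3 S=0 W=1
Step 4 [EW]: N:wait,E:car3-GO,S:wait,W:car6-GO | queues: N=0 E=2 S=0 W=0
Step 5 [EW]: N:wait,E:car7-GO,S:wait,W:empty | queues: N=0 E=1 S=0 W=0
Step 6 [EW]: N:wait,E:car8-GO,S:wait,W:empty | queues: N=0 E=0 S=0 W=0

N: empty
E: empty
S: empty
W: empty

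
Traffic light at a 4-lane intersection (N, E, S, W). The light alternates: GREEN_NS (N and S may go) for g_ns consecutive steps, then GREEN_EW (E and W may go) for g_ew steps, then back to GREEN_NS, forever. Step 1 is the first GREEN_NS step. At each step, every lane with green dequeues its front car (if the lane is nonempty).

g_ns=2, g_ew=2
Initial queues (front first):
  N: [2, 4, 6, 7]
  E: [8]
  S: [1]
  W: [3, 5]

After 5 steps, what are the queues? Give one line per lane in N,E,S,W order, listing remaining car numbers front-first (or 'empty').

Step 1 [NS]: N:car2-GO,E:wait,S:car1-GO,W:wait | queues: N=3 E=1 S=0 W=2
Step 2 [NS]: N:car4-GO,E:wait,S:empty,W:wait | queues: N=2 E=1 S=0 W=2
Step 3 [EW]: N:wait,E:car8-GO,S:wait,W:car3-GO | queues: N=2 E=0 S=0 W=1
Step 4 [EW]: N:wait,E:empty,S:wait,W:car5-GO | queues: N=2 E=0 S=0 W=0
Step 5 [NS]: N:car6-GO,E:wait,S:empty,W:wait | queues: N=1 E=0 S=0 W=0

N: 7
E: empty
S: empty
W: empty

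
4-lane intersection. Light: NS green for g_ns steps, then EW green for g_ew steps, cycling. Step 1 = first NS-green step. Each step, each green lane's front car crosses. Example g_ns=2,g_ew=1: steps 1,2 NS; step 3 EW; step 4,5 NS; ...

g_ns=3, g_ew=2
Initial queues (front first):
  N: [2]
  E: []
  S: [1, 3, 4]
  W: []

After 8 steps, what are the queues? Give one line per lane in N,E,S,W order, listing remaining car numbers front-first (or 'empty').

Step 1 [NS]: N:car2-GO,E:wait,S:car1-GO,W:wait | queues: N=0 E=0 S=2 W=0
Step 2 [NS]: N:empty,E:wait,S:car3-GO,W:wait | queues: N=0 E=0 S=1 W=0
Step 3 [NS]: N:empty,E:wait,S:car4-GO,W:wait | queues: N=0 E=0 S=0 W=0

N: empty
E: empty
S: empty
W: empty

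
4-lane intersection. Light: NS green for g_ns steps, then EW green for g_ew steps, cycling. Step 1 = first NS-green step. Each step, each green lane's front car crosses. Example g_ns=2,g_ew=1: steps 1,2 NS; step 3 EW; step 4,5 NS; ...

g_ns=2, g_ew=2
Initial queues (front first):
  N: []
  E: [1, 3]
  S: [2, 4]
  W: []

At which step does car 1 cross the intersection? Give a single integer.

Step 1 [NS]: N:empty,E:wait,S:car2-GO,W:wait | queues: N=0 E=2 S=1 W=0
Step 2 [NS]: N:empty,E:wait,S:car4-GO,W:wait | queues: N=0 E=2 S=0 W=0
Step 3 [EW]: N:wait,E:car1-GO,S:wait,W:empty | queues: N=0 E=1 S=0 W=0
Step 4 [EW]: N:wait,E:car3-GO,S:wait,W:empty | queues: N=0 E=0 S=0 W=0
Car 1 crosses at step 3

3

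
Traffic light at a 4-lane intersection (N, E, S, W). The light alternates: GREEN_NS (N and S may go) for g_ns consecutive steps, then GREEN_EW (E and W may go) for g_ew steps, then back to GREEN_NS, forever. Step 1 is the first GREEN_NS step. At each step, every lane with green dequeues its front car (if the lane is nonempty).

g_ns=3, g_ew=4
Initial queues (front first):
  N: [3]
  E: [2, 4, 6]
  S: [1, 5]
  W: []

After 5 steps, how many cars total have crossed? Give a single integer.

Answer: 5

Derivation:
Step 1 [NS]: N:car3-GO,E:wait,S:car1-GO,W:wait | queues: N=0 E=3 S=1 W=0
Step 2 [NS]: N:empty,E:wait,S:car5-GO,W:wait | queues: N=0 E=3 S=0 W=0
Step 3 [NS]: N:empty,E:wait,S:empty,W:wait | queues: N=0 E=3 S=0 W=0
Step 4 [EW]: N:wait,E:car2-GO,S:wait,W:empty | queues: N=0 E=2 S=0 W=0
Step 5 [EW]: N:wait,E:car4-GO,S:wait,W:empty | queues: N=0 E=1 S=0 W=0
Cars crossed by step 5: 5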